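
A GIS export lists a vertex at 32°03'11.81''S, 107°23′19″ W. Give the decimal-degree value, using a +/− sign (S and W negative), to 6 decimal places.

-32.053281, -107.388611

φ: 3′ + 11.81″ = 3.19683′; 32 + 3.19683/60 = 32.0532806
hemisphere S, so the sign is −
Longitude: 107° + 23/60 + 19/3600 = 107 + 0.383333 + 0.005278 = 107.3886111
hemisphere W, so the sign is −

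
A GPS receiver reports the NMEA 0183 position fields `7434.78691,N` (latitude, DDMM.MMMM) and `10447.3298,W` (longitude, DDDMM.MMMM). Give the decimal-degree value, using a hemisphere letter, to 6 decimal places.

Latitude: degrees = first 2 digits = 74, minutes = 34.78691; 74 + 34.78691/60 = 74.5797818
Longitude: degrees = first 3 digits = 104, minutes = 47.3298; 104 + 47.3298/60 = 104.7888300

74.579782° N, 104.788830° W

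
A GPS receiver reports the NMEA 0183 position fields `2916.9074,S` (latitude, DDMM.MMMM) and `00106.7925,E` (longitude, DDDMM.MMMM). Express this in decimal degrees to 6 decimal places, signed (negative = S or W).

φ: degrees = first 2 digits = 29, minutes = 16.9074; 29 + 16.9074/60 = 29.2817900
hemisphere S, so the sign is −
Longitude: degrees = first 3 digits = 1, minutes = 6.7925; 1 + 6.7925/60 = 1.1132083
E ⇒ keep positive

-29.281790, 1.113208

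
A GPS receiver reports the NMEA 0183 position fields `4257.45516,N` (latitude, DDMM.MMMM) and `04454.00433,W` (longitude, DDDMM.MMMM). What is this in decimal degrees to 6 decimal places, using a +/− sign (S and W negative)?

42.957586, -44.900072

φ: degrees = first 2 digits = 42, minutes = 57.45516; 42 + 57.45516/60 = 42.9575860
N ⇒ keep positive
Longitude: split at 3 digits → 044° and 54.00433′; 44 + 54.00433/60 = 44.9000722
W → negative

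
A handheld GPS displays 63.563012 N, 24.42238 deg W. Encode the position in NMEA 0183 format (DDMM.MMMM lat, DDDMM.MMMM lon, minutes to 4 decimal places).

Latitude: 63° + 0.563012 × 60 = 63° 33.780720′
Longitude: fractional part 0.422380 → 25.342800 minutes

6333.7807,N / 02425.3428,W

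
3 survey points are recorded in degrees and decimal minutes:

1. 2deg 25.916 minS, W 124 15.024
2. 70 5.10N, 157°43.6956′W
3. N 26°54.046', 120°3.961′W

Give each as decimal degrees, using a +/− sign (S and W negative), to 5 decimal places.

Point 1:
  φ: 2 + 25.916/60 = 2.431933
  S → negative
  λ: 15.024′ = 0.250400°; total 124.250400
  hemisphere W, so the sign is −
Point 2:
  Latitude: 5.1′ = 0.085000°; total 70.085000
  N → positive
  Lon: 43.6956′ = 0.728260°; total 157.728260
  W → negative
Point 3:
  Lat: 26 + 54.046/60 = 26.900767
  N ⇒ keep positive
  Longitude: 3.961′ = 0.066017°; total 120.066017
  W → negative

1. -2.43193, -124.25040
2. 70.08500, -157.72826
3. 26.90077, -120.06602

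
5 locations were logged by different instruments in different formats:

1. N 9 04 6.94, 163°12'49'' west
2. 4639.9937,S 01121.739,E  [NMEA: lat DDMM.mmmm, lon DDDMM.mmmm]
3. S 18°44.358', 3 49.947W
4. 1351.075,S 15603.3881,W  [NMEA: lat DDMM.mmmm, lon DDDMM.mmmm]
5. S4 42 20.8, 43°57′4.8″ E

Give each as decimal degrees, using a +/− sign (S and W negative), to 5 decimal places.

Point 1:
  Latitude: 9° + 4/60 + 6.94/3600 = 9 + 0.066667 + 0.001928 = 9.068594
  N ⇒ keep positive
  Longitude: 12′ + 49″ = 12.81667′; 163 + 12.81667/60 = 163.213611
  W ⇒ negate
Point 2:
  Latitude: split at 2 digits → 46° and 39.9937′; 46 + 39.9937/60 = 46.666562
  hemisphere S, so the sign is −
  λ: split at 3 digits → 011° and 21.739′; 11 + 21.739/60 = 11.362317
  E → positive
Point 3:
  Latitude: 44.358′ = 0.739300°; total 18.739300
  S → negative
  λ: 49.947′ = 0.832450°; total 3.832450
  W ⇒ negate
Point 4:
  φ: degrees = first 2 digits = 13, minutes = 51.075; 13 + 51.075/60 = 13.851250
  S ⇒ negate
  Lon: degrees = first 3 digits = 156, minutes = 3.3881; 156 + 3.3881/60 = 156.056468
  hemisphere W, so the sign is −
Point 5:
  Lat: 42′ + 20.8″ = 42.34667′; 4 + 42.34667/60 = 4.705778
  S → negative
  Longitude: 43° + 57/60 + 4.8/3600 = 43 + 0.950000 + 0.001333 = 43.951333
  E → positive

1. 9.06859, -163.21361
2. -46.66656, 11.36232
3. -18.73930, -3.83245
4. -13.85125, -156.05647
5. -4.70578, 43.95133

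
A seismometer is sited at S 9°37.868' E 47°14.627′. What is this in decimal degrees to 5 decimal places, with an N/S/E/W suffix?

9.63113° S, 47.24378° E

φ: 9 + 37.868/60 = 9.631133
Longitude: 14.627′ = 0.243783°; total 47.243783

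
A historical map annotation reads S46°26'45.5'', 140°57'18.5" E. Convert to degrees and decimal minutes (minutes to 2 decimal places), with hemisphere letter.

Latitude: 26 + 45.5/60 = 26.7583′
Longitude: seconds/60 = 0.30833; minutes = 57 + 0.30833 = 57.3083

46° 26.76′ S, 140° 57.31′ E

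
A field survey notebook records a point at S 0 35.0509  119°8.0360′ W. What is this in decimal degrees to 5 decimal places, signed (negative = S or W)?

-0.58418, -119.13393

Latitude: 0 + 35.0509/60 = 0.584182
S ⇒ negate
Longitude: 119 + 8.036/60 = 119.133933
W → negative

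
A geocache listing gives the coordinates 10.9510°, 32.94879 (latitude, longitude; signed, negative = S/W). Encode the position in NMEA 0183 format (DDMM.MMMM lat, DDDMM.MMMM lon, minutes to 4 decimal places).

1057.0600,N / 03256.9274,E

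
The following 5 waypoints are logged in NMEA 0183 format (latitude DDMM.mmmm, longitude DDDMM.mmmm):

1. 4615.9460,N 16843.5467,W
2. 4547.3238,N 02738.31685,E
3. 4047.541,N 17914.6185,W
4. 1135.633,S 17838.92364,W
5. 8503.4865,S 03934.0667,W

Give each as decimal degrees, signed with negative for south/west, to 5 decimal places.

1. 46.26577, -168.72578
2. 45.78873, 27.63861
3. 40.79235, -179.24364
4. -11.59388, -178.64873
5. -85.05811, -39.56778

Point 1:
  Lat: degrees = first 2 digits = 46, minutes = 15.946; 46 + 15.946/60 = 46.265767
  N → positive
  Longitude: split at 3 digits → 168° and 43.5467′; 168 + 43.5467/60 = 168.725778
  hemisphere W, so the sign is −
Point 2:
  Lat: split at 2 digits → 45° and 47.3238′; 45 + 47.3238/60 = 45.788730
  N → positive
  Lon: split at 3 digits → 027° and 38.31685′; 27 + 38.31685/60 = 27.638614
  E ⇒ keep positive
Point 3:
  Lat: degrees = first 2 digits = 40, minutes = 47.541; 40 + 47.541/60 = 40.792350
  N ⇒ keep positive
  Lon: split at 3 digits → 179° and 14.6185′; 179 + 14.6185/60 = 179.243642
  W → negative
Point 4:
  Lat: degrees = first 2 digits = 11, minutes = 35.633; 11 + 35.633/60 = 11.593883
  hemisphere S, so the sign is −
  λ: split at 3 digits → 178° and 38.92364′; 178 + 38.92364/60 = 178.648727
  W ⇒ negate
Point 5:
  Latitude: degrees = first 2 digits = 85, minutes = 3.4865; 85 + 3.4865/60 = 85.058108
  S ⇒ negate
  Longitude: split at 3 digits → 039° and 34.0667′; 39 + 34.0667/60 = 39.567778
  W ⇒ negate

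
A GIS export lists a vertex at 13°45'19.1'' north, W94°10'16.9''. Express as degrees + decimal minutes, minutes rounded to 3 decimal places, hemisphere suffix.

Lat: seconds/60 = 0.31833; minutes = 45 + 0.31833 = 45.31833
Lon: seconds/60 = 0.28167; minutes = 10 + 0.28167 = 10.28167

13° 45.318′ N, 94° 10.282′ W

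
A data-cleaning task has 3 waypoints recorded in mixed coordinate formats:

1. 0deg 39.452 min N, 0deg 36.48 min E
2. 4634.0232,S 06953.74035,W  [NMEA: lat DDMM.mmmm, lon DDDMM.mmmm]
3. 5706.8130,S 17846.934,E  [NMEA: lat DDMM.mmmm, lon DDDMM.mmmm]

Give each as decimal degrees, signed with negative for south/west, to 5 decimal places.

Point 1:
  Lat: 0 + 39.452/60 = 0.657533
  N → positive
  λ: 36.48′ = 0.608000°; total 0.608000
  E ⇒ keep positive
Point 2:
  Latitude: split at 2 digits → 46° and 34.0232′; 46 + 34.0232/60 = 46.567053
  S ⇒ negate
  Longitude: degrees = first 3 digits = 69, minutes = 53.74035; 69 + 53.74035/60 = 69.895673
  W ⇒ negate
Point 3:
  φ: degrees = first 2 digits = 57, minutes = 6.813; 57 + 6.813/60 = 57.113550
  S ⇒ negate
  λ: split at 3 digits → 178° and 46.934′; 178 + 46.934/60 = 178.782233
  E ⇒ keep positive

1. 0.65753, 0.60800
2. -46.56705, -69.89567
3. -57.11355, 178.78223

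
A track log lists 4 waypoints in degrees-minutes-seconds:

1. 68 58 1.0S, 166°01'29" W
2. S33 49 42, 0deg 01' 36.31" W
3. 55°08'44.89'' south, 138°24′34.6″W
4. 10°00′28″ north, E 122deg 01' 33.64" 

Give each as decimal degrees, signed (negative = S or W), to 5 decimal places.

Point 1:
  Lat: 68° + 58/60 + 1/3600 = 68 + 0.966667 + 0.000278 = 68.966944
  hemisphere S, so the sign is −
  λ: 1′ + 29″ = 1.48333′; 166 + 1.48333/60 = 166.024722
  W → negative
Point 2:
  φ: 33 + 49/60 + 42/3600 = 33.828333
  S → negative
  Longitude: 0° + 1/60 + 36.31/3600 = 0 + 0.016667 + 0.010086 = 0.026753
  hemisphere W, so the sign is −
Point 3:
  φ: 55 + 8/60 + 44.89/3600 = 55.145803
  hemisphere S, so the sign is −
  λ: 24′ + 34.6″ = 24.57667′; 138 + 24.57667/60 = 138.409611
  W ⇒ negate
Point 4:
  Lat: 0′ + 28″ = 0.46667′; 10 + 0.46667/60 = 10.007778
  N → positive
  Longitude: 1′ + 33.64″ = 1.56067′; 122 + 1.56067/60 = 122.026011
  E → positive

1. -68.96694, -166.02472
2. -33.82833, -0.02675
3. -55.14580, -138.40961
4. 10.00778, 122.02601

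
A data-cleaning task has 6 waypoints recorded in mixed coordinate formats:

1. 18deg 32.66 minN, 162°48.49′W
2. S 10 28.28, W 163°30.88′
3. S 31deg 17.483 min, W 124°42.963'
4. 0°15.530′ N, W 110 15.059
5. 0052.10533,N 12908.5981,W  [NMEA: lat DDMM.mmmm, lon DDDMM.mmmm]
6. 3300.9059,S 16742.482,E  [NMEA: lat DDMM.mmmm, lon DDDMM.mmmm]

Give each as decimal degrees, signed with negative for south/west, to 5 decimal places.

Point 1:
  Latitude: 18 + 32.66/60 = 18.544333
  N ⇒ keep positive
  Longitude: 48.49′ = 0.808167°; total 162.808167
  hemisphere W, so the sign is −
Point 2:
  φ: 10 + 28.28/60 = 10.471333
  S → negative
  Lon: 30.88′ = 0.514667°; total 163.514667
  W ⇒ negate
Point 3:
  Lat: 31 + 17.483/60 = 31.291383
  hemisphere S, so the sign is −
  Longitude: 124 + 42.963/60 = 124.716050
  hemisphere W, so the sign is −
Point 4:
  Latitude: 0 + 15.53/60 = 0.258833
  N ⇒ keep positive
  Lon: 110 + 15.059/60 = 110.250983
  W ⇒ negate
Point 5:
  Lat: split at 2 digits → 00° and 52.10533′; 0 + 52.10533/60 = 0.868422
  N ⇒ keep positive
  λ: split at 3 digits → 129° and 8.5981′; 129 + 8.5981/60 = 129.143302
  W ⇒ negate
Point 6:
  Latitude: split at 2 digits → 33° and 0.9059′; 33 + 0.9059/60 = 33.015098
  S → negative
  λ: degrees = first 3 digits = 167, minutes = 42.482; 167 + 42.482/60 = 167.708033
  E ⇒ keep positive

1. 18.54433, -162.80817
2. -10.47133, -163.51467
3. -31.29138, -124.71605
4. 0.25883, -110.25098
5. 0.86842, -129.14330
6. -33.01510, 167.70803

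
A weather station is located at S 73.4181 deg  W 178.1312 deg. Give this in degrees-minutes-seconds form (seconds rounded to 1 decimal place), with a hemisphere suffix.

73°25′5.2″ S, 178°07′52.3″ W

Latitude: 0.418100° → 25.08600′; 0.08600 × 60 = 5.160″
Lon: 0.131200 × 60 = 7.87200′ → 7′, remainder × 60 = 52.320″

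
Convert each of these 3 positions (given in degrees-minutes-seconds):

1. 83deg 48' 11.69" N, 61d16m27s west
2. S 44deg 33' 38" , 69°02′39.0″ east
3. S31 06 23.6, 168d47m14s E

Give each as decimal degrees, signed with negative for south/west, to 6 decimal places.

Point 1:
  φ: 48′ + 11.69″ = 48.19483′; 83 + 48.19483/60 = 83.8032472
  N → positive
  Longitude: 61° + 16/60 + 27/3600 = 61 + 0.266667 + 0.007500 = 61.2741667
  W ⇒ negate
Point 2:
  Lat: 44° + 33/60 + 38/3600 = 44 + 0.550000 + 0.010556 = 44.5605556
  S → negative
  Lon: 69° + 2/60 + 39/3600 = 69 + 0.033333 + 0.010833 = 69.0441667
  E ⇒ keep positive
Point 3:
  Lat: 6′ + 23.6″ = 6.39333′; 31 + 6.39333/60 = 31.1065556
  S ⇒ negate
  Lon: 168 + 47/60 + 14/3600 = 168.7872222
  E → positive

1. 83.803247, -61.274167
2. -44.560556, 69.044167
3. -31.106556, 168.787222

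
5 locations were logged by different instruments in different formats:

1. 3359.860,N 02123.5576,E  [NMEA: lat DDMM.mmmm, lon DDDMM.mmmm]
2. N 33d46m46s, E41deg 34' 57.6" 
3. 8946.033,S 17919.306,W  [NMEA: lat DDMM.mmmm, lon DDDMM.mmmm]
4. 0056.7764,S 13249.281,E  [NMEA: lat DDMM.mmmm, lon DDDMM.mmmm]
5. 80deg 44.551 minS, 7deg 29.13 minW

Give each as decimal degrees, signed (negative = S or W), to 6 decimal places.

Point 1:
  φ: split at 2 digits → 33° and 59.86′; 33 + 59.86/60 = 33.9976667
  N → positive
  Longitude: split at 3 digits → 021° and 23.5576′; 21 + 23.5576/60 = 21.3926267
  E ⇒ keep positive
Point 2:
  φ: 33° + 46/60 + 46/3600 = 33 + 0.766667 + 0.012778 = 33.7794444
  N ⇒ keep positive
  Lon: 41° + 34/60 + 57.6/3600 = 41 + 0.566667 + 0.016000 = 41.5826667
  E → positive
Point 3:
  Latitude: degrees = first 2 digits = 89, minutes = 46.033; 89 + 46.033/60 = 89.7672167
  hemisphere S, so the sign is −
  λ: split at 3 digits → 179° and 19.306′; 179 + 19.306/60 = 179.3217667
  W → negative
Point 4:
  Lat: degrees = first 2 digits = 0, minutes = 56.7764; 0 + 56.7764/60 = 0.9462733
  S ⇒ negate
  Lon: degrees = first 3 digits = 132, minutes = 49.281; 132 + 49.281/60 = 132.8213500
  E ⇒ keep positive
Point 5:
  Lat: 44.551′ = 0.742517°; total 80.7425167
  hemisphere S, so the sign is −
  Lon: 29.13′ = 0.485500°; total 7.4855000
  hemisphere W, so the sign is −

1. 33.997667, 21.392627
2. 33.779444, 41.582667
3. -89.767217, -179.321767
4. -0.946273, 132.821350
5. -80.742517, -7.485500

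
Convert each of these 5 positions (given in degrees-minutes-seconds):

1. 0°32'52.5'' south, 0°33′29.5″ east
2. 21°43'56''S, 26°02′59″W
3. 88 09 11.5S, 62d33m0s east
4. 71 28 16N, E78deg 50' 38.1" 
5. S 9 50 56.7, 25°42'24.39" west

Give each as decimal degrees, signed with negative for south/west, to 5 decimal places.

Point 1:
  Lat: 0° + 32/60 + 52.5/3600 = 0 + 0.533333 + 0.014583 = 0.547917
  hemisphere S, so the sign is −
  Longitude: 0° + 33/60 + 29.5/3600 = 0 + 0.550000 + 0.008194 = 0.558194
  E → positive
Point 2:
  Latitude: 43′ + 56″ = 43.93333′; 21 + 43.93333/60 = 21.732222
  hemisphere S, so the sign is −
  λ: 2′ + 59″ = 2.98333′; 26 + 2.98333/60 = 26.049722
  W ⇒ negate
Point 3:
  Latitude: 88 + 9/60 + 11.5/3600 = 88.153194
  S ⇒ negate
  Longitude: 33′ + 0″ = 33.00000′; 62 + 33.00000/60 = 62.550000
  E ⇒ keep positive
Point 4:
  φ: 71° + 28/60 + 16/3600 = 71 + 0.466667 + 0.004444 = 71.471111
  N ⇒ keep positive
  Lon: 78 + 50/60 + 38.1/3600 = 78.843917
  E ⇒ keep positive
Point 5:
  Lat: 9 + 50/60 + 56.7/3600 = 9.849083
  S → negative
  Lon: 42′ + 24.39″ = 42.40650′; 25 + 42.40650/60 = 25.706775
  hemisphere W, so the sign is −

1. -0.54792, 0.55819
2. -21.73222, -26.04972
3. -88.15319, 62.55000
4. 71.47111, 78.84392
5. -9.84908, -25.70678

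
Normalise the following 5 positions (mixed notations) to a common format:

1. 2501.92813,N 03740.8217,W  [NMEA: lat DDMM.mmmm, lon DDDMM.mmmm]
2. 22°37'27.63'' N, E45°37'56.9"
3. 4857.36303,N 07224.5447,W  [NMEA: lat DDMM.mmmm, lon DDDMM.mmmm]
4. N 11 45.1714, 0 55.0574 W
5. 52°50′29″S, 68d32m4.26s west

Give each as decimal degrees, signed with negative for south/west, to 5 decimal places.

Point 1:
  Lat: split at 2 digits → 25° and 1.92813′; 25 + 1.92813/60 = 25.032136
  N → positive
  λ: split at 3 digits → 037° and 40.8217′; 37 + 40.8217/60 = 37.680362
  W → negative
Point 2:
  Latitude: 37′ + 27.63″ = 37.46050′; 22 + 37.46050/60 = 22.624342
  N → positive
  Lon: 37′ + 56.9″ = 37.94833′; 45 + 37.94833/60 = 45.632472
  E → positive
Point 3:
  Lat: split at 2 digits → 48° and 57.36303′; 48 + 57.36303/60 = 48.956051
  N → positive
  Longitude: degrees = first 3 digits = 72, minutes = 24.5447; 72 + 24.5447/60 = 72.409078
  W → negative
Point 4:
  φ: 11 + 45.1714/60 = 11.752857
  N → positive
  Longitude: 55.0574′ = 0.917623°; total 0.917623
  W → negative
Point 5:
  Lat: 50′ + 29″ = 50.48333′; 52 + 50.48333/60 = 52.841389
  hemisphere S, so the sign is −
  Longitude: 32′ + 4.26″ = 32.07100′; 68 + 32.07100/60 = 68.534517
  W → negative

1. 25.03214, -37.68036
2. 22.62434, 45.63247
3. 48.95605, -72.40908
4. 11.75286, -0.91762
5. -52.84139, -68.53452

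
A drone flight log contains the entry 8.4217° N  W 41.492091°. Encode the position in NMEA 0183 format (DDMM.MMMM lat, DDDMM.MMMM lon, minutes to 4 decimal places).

0825.3020,N / 04129.5255,W

Lat: fractional part 0.421700 → 25.302000 minutes
Longitude: minutes = (41.492091 − 41) × 60 = 29.525460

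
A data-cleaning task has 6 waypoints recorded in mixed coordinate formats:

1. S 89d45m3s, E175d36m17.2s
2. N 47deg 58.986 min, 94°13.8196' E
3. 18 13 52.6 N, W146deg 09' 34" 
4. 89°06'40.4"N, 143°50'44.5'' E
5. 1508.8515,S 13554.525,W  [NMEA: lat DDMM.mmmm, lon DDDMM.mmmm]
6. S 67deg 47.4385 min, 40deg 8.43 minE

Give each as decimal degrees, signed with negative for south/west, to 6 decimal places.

Point 1:
  Lat: 45′ + 3″ = 45.05000′; 89 + 45.05000/60 = 89.7508333
  hemisphere S, so the sign is −
  Lon: 36′ + 17.2″ = 36.28667′; 175 + 36.28667/60 = 175.6047778
  E → positive
Point 2:
  φ: 58.986′ = 0.983100°; total 47.9831000
  N → positive
  λ: 94 + 13.8196/60 = 94.2303267
  E → positive
Point 3:
  Latitude: 13′ + 52.6″ = 13.87667′; 18 + 13.87667/60 = 18.2312778
  N → positive
  Longitude: 146 + 9/60 + 34/3600 = 146.1594444
  hemisphere W, so the sign is −
Point 4:
  Latitude: 6′ + 40.4″ = 6.67333′; 89 + 6.67333/60 = 89.1112222
  N ⇒ keep positive
  Longitude: 143° + 50/60 + 44.5/3600 = 143 + 0.833333 + 0.012361 = 143.8456944
  E ⇒ keep positive
Point 5:
  φ: split at 2 digits → 15° and 8.8515′; 15 + 8.8515/60 = 15.1475250
  S → negative
  λ: degrees = first 3 digits = 135, minutes = 54.525; 135 + 54.525/60 = 135.9087500
  hemisphere W, so the sign is −
Point 6:
  Latitude: 67 + 47.4385/60 = 67.7906417
  S ⇒ negate
  Lon: 40 + 8.43/60 = 40.1405000
  E ⇒ keep positive

1. -89.750833, 175.604778
2. 47.983100, 94.230327
3. 18.231278, -146.159444
4. 89.111222, 143.845694
5. -15.147525, -135.908750
6. -67.790642, 40.140500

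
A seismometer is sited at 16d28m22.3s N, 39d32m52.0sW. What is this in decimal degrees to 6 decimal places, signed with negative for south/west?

Lat: 28′ + 22.3″ = 28.37167′; 16 + 28.37167/60 = 16.4728611
N → positive
Longitude: 39 + 32/60 + 52/3600 = 39.5477778
hemisphere W, so the sign is −

16.472861, -39.547778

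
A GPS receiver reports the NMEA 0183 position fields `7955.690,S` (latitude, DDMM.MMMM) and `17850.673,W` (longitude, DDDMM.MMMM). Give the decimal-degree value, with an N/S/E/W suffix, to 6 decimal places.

Latitude: split at 2 digits → 79° and 55.69′; 79 + 55.69/60 = 79.9281667
Longitude: split at 3 digits → 178° and 50.673′; 178 + 50.673/60 = 178.8445500

79.928167° S, 178.844550° W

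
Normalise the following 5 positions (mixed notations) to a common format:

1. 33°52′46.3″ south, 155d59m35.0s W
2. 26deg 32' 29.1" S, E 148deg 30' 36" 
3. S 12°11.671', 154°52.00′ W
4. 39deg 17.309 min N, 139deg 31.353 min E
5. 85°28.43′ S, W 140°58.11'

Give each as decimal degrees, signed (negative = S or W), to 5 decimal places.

1. -33.87953, -155.99306
2. -26.54142, 148.51000
3. -12.19452, -154.86667
4. 39.28848, 139.52255
5. -85.47383, -140.96850

Point 1:
  Lat: 33 + 52/60 + 46.3/3600 = 33.879528
  hemisphere S, so the sign is −
  λ: 59′ + 35″ = 59.58333′; 155 + 59.58333/60 = 155.993056
  W ⇒ negate
Point 2:
  Lat: 26 + 32/60 + 29.1/3600 = 26.541417
  hemisphere S, so the sign is −
  Lon: 148 + 30/60 + 36/3600 = 148.510000
  E ⇒ keep positive
Point 3:
  Lat: 11.671′ = 0.194517°; total 12.194517
  S → negative
  λ: 154 + 52/60 = 154.866667
  W → negative
Point 4:
  φ: 39 + 17.309/60 = 39.288483
  N ⇒ keep positive
  Lon: 139 + 31.353/60 = 139.522550
  E ⇒ keep positive
Point 5:
  φ: 28.43′ = 0.473833°; total 85.473833
  hemisphere S, so the sign is −
  Longitude: 58.11′ = 0.968500°; total 140.968500
  hemisphere W, so the sign is −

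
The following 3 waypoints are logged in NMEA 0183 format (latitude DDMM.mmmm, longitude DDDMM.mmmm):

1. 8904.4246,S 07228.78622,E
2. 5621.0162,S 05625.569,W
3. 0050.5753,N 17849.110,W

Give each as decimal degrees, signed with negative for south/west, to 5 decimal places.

1. -89.07374, 72.47977
2. -56.35027, -56.42615
3. 0.84292, -178.81850

Point 1:
  Lat: split at 2 digits → 89° and 4.4246′; 89 + 4.4246/60 = 89.073743
  S → negative
  λ: split at 3 digits → 072° and 28.78622′; 72 + 28.78622/60 = 72.479770
  E → positive
Point 2:
  φ: degrees = first 2 digits = 56, minutes = 21.0162; 56 + 21.0162/60 = 56.350270
  hemisphere S, so the sign is −
  Longitude: degrees = first 3 digits = 56, minutes = 25.569; 56 + 25.569/60 = 56.426150
  W ⇒ negate
Point 3:
  φ: split at 2 digits → 00° and 50.5753′; 0 + 50.5753/60 = 0.842922
  N ⇒ keep positive
  Lon: split at 3 digits → 178° and 49.11′; 178 + 49.11/60 = 178.818500
  hemisphere W, so the sign is −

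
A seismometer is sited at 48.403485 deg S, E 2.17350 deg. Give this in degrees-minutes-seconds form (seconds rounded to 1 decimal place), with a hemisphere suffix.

48°24′12.5″ S, 2°10′24.6″ E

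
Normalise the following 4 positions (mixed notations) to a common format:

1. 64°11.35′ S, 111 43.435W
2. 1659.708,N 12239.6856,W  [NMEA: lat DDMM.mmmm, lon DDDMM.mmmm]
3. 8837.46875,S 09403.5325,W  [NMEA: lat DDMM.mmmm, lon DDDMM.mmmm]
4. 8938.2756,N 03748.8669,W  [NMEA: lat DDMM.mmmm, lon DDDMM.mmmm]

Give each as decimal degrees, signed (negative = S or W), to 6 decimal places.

Point 1:
  φ: 11.35′ = 0.189167°; total 64.1891667
  S → negative
  Lon: 111 + 43.435/60 = 111.7239167
  W → negative
Point 2:
  Lat: degrees = first 2 digits = 16, minutes = 59.708; 16 + 59.708/60 = 16.9951333
  N ⇒ keep positive
  Longitude: split at 3 digits → 122° and 39.6856′; 122 + 39.6856/60 = 122.6614267
  W ⇒ negate
Point 3:
  Lat: split at 2 digits → 88° and 37.46875′; 88 + 37.46875/60 = 88.6244792
  S ⇒ negate
  Lon: split at 3 digits → 094° and 3.5325′; 94 + 3.5325/60 = 94.0588750
  W ⇒ negate
Point 4:
  Lat: split at 2 digits → 89° and 38.2756′; 89 + 38.2756/60 = 89.6379267
  N → positive
  λ: degrees = first 3 digits = 37, minutes = 48.8669; 37 + 48.8669/60 = 37.8144483
  W ⇒ negate

1. -64.189167, -111.723917
2. 16.995133, -122.661427
3. -88.624479, -94.058875
4. 89.637927, -37.814448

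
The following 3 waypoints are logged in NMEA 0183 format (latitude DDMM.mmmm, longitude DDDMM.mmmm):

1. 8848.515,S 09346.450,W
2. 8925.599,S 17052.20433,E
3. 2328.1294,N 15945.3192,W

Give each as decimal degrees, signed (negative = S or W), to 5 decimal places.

Point 1:
  φ: split at 2 digits → 88° and 48.515′; 88 + 48.515/60 = 88.808583
  hemisphere S, so the sign is −
  Longitude: degrees = first 3 digits = 93, minutes = 46.45; 93 + 46.45/60 = 93.774167
  hemisphere W, so the sign is −
Point 2:
  Lat: split at 2 digits → 89° and 25.599′; 89 + 25.599/60 = 89.426650
  S → negative
  λ: split at 3 digits → 170° and 52.20433′; 170 + 52.20433/60 = 170.870072
  E ⇒ keep positive
Point 3:
  Latitude: split at 2 digits → 23° and 28.1294′; 23 + 28.1294/60 = 23.468823
  N ⇒ keep positive
  Longitude: split at 3 digits → 159° and 45.3192′; 159 + 45.3192/60 = 159.755320
  hemisphere W, so the sign is −

1. -88.80858, -93.77417
2. -89.42665, 170.87007
3. 23.46882, -159.75532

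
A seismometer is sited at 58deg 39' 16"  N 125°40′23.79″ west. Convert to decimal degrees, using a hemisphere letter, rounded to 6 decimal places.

Lat: 58° + 39/60 + 16/3600 = 58 + 0.650000 + 0.004444 = 58.6544444
Lon: 125° + 40/60 + 23.79/3600 = 125 + 0.666667 + 0.006608 = 125.6732750

58.654444° N, 125.673275° W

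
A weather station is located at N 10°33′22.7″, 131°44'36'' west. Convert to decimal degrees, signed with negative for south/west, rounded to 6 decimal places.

10.556306, -131.743333

Lat: 10 + 33/60 + 22.7/3600 = 10.5563056
N → positive
Longitude: 131 + 44/60 + 36/3600 = 131.7433333
W → negative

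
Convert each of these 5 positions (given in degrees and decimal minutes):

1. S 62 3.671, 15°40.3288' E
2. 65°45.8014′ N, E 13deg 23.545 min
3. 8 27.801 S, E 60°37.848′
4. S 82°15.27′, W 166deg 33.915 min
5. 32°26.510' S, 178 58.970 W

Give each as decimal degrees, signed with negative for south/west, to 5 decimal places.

1. -62.06118, 15.67215
2. 65.76336, 13.39242
3. -8.46335, 60.63080
4. -82.25450, -166.56525
5. -32.44183, -178.98283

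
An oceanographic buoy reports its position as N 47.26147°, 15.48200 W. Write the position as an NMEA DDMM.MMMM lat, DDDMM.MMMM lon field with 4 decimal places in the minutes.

4715.6882,N / 01528.9200,W

Latitude: 47° + 0.261470 × 60 = 47° 15.688200′
Lon: 15° + 0.482000 × 60 = 15° 28.920000′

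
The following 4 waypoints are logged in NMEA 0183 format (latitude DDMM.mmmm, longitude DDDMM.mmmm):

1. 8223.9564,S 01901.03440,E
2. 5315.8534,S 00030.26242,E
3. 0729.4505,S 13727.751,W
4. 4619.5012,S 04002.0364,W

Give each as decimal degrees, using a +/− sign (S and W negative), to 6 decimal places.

1. -82.399273, 19.017240
2. -53.264223, 0.504374
3. -7.490842, -137.462517
4. -46.325020, -40.033940

Point 1:
  Lat: degrees = first 2 digits = 82, minutes = 23.9564; 82 + 23.9564/60 = 82.3992733
  S → negative
  Lon: split at 3 digits → 019° and 1.0344′; 19 + 1.0344/60 = 19.0172400
  E → positive
Point 2:
  Latitude: split at 2 digits → 53° and 15.8534′; 53 + 15.8534/60 = 53.2642233
  S ⇒ negate
  Longitude: split at 3 digits → 000° and 30.26242′; 0 + 30.26242/60 = 0.5043737
  E → positive
Point 3:
  Latitude: split at 2 digits → 07° and 29.4505′; 7 + 29.4505/60 = 7.4908417
  hemisphere S, so the sign is −
  λ: degrees = first 3 digits = 137, minutes = 27.751; 137 + 27.751/60 = 137.4625167
  W ⇒ negate
Point 4:
  Latitude: degrees = first 2 digits = 46, minutes = 19.5012; 46 + 19.5012/60 = 46.3250200
  S ⇒ negate
  Longitude: degrees = first 3 digits = 40, minutes = 2.0364; 40 + 2.0364/60 = 40.0339400
  W → negative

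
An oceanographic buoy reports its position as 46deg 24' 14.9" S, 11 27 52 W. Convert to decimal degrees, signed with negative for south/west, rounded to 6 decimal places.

Latitude: 46 + 24/60 + 14.9/3600 = 46.4041389
S ⇒ negate
Lon: 27′ + 52″ = 27.86667′; 11 + 27.86667/60 = 11.4644444
W ⇒ negate

-46.404139, -11.464444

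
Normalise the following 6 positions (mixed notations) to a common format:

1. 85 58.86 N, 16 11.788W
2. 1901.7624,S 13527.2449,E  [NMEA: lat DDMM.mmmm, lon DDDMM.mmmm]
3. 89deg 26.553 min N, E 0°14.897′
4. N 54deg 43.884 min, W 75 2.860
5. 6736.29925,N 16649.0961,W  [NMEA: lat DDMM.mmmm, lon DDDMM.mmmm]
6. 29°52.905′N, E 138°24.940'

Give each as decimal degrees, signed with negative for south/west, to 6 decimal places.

1. 85.981000, -16.196467
2. -19.029373, 135.454082
3. 89.442550, 0.248283
4. 54.731400, -75.047667
5. 67.604988, -166.818268
6. 29.881750, 138.415667

Point 1:
  Lat: 58.86′ = 0.981000°; total 85.9810000
  N → positive
  λ: 16 + 11.788/60 = 16.1964667
  W ⇒ negate
Point 2:
  φ: degrees = first 2 digits = 19, minutes = 1.7624; 19 + 1.7624/60 = 19.0293733
  S ⇒ negate
  Longitude: split at 3 digits → 135° and 27.2449′; 135 + 27.2449/60 = 135.4540817
  E ⇒ keep positive
Point 3:
  Lat: 26.553′ = 0.442550°; total 89.4425500
  N ⇒ keep positive
  λ: 14.897′ = 0.248283°; total 0.2482833
  E ⇒ keep positive
Point 4:
  Lat: 43.884′ = 0.731400°; total 54.7314000
  N ⇒ keep positive
  Longitude: 75 + 2.86/60 = 75.0476667
  W → negative
Point 5:
  φ: degrees = first 2 digits = 67, minutes = 36.29925; 67 + 36.29925/60 = 67.6049875
  N ⇒ keep positive
  Longitude: split at 3 digits → 166° and 49.0961′; 166 + 49.0961/60 = 166.8182683
  W ⇒ negate
Point 6:
  Lat: 29 + 52.905/60 = 29.8817500
  N ⇒ keep positive
  Longitude: 138 + 24.94/60 = 138.4156667
  E ⇒ keep positive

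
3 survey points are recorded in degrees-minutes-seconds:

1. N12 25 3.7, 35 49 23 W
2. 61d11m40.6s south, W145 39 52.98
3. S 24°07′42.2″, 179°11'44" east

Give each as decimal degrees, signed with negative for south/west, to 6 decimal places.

1. 12.417694, -35.823056
2. -61.194611, -145.664717
3. -24.128389, 179.195556

Point 1:
  Lat: 12 + 25/60 + 3.7/3600 = 12.4176944
  N ⇒ keep positive
  λ: 35 + 49/60 + 23/3600 = 35.8230556
  W → negative
Point 2:
  Lat: 11′ + 40.6″ = 11.67667′; 61 + 11.67667/60 = 61.1946111
  S ⇒ negate
  Lon: 145° + 39/60 + 52.98/3600 = 145 + 0.650000 + 0.014717 = 145.6647167
  hemisphere W, so the sign is −
Point 3:
  Lat: 24 + 7/60 + 42.2/3600 = 24.1283889
  hemisphere S, so the sign is −
  Longitude: 179 + 11/60 + 44/3600 = 179.1955556
  E ⇒ keep positive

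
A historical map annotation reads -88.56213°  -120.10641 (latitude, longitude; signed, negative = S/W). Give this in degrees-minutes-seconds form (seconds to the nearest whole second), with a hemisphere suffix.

88°33′44″ S, 120°06′23″ W

Latitude is negative → S; |value| = 88.562130
Latitude: 0.562130 × 60 = 33.72780′ → 33′, remainder × 60 = 43.67″
Longitude is negative → W; |value| = 120.106410
Lon: 0.106410° → 6.38460′; 0.38460 × 60 = 23.08″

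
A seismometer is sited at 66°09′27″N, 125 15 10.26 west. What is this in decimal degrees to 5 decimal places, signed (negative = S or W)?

Latitude: 66 + 9/60 + 27/3600 = 66.157500
N ⇒ keep positive
λ: 125° + 15/60 + 10.26/3600 = 125 + 0.250000 + 0.002850 = 125.252850
hemisphere W, so the sign is −

66.15750, -125.25285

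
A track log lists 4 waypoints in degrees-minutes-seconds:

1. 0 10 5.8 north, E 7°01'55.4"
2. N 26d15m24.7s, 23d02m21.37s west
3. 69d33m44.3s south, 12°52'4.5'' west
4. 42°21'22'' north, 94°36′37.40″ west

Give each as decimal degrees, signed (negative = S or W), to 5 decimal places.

1. 0.16828, 7.03206
2. 26.25686, -23.03927
3. -69.56231, -12.86792
4. 42.35611, -94.61039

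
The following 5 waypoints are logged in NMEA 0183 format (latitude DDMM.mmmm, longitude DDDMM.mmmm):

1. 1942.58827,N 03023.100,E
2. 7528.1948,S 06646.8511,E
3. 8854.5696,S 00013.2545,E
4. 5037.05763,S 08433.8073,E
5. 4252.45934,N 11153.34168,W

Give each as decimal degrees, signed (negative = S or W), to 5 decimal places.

1. 19.70980, 30.38500
2. -75.46991, 66.78085
3. -88.90949, 0.22091
4. -50.61763, 84.56346
5. 42.87432, -111.88903

Point 1:
  Lat: degrees = first 2 digits = 19, minutes = 42.58827; 19 + 42.58827/60 = 19.709805
  N ⇒ keep positive
  Lon: split at 3 digits → 030° and 23.1′; 30 + 23.1/60 = 30.385000
  E ⇒ keep positive
Point 2:
  Lat: split at 2 digits → 75° and 28.1948′; 75 + 28.1948/60 = 75.469913
  S ⇒ negate
  Longitude: split at 3 digits → 066° and 46.8511′; 66 + 46.8511/60 = 66.780852
  E ⇒ keep positive
Point 3:
  Latitude: degrees = first 2 digits = 88, minutes = 54.5696; 88 + 54.5696/60 = 88.909493
  hemisphere S, so the sign is −
  λ: split at 3 digits → 000° and 13.2545′; 0 + 13.2545/60 = 0.220908
  E ⇒ keep positive
Point 4:
  φ: split at 2 digits → 50° and 37.05763′; 50 + 37.05763/60 = 50.617627
  S → negative
  λ: split at 3 digits → 084° and 33.8073′; 84 + 33.8073/60 = 84.563455
  E ⇒ keep positive
Point 5:
  Lat: degrees = first 2 digits = 42, minutes = 52.45934; 42 + 52.45934/60 = 42.874322
  N → positive
  Lon: degrees = first 3 digits = 111, minutes = 53.34168; 111 + 53.34168/60 = 111.889028
  hemisphere W, so the sign is −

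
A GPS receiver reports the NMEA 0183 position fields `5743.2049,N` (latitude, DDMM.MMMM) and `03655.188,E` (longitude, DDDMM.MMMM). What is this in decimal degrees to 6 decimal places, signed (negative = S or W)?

Latitude: degrees = first 2 digits = 57, minutes = 43.2049; 57 + 43.2049/60 = 57.7200817
N ⇒ keep positive
Longitude: split at 3 digits → 036° and 55.188′; 36 + 55.188/60 = 36.9198000
E ⇒ keep positive

57.720082, 36.919800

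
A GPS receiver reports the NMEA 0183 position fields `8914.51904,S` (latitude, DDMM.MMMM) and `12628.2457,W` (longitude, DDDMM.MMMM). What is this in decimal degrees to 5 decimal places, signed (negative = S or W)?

-89.24198, -126.47076

Latitude: split at 2 digits → 89° and 14.51904′; 89 + 14.51904/60 = 89.241984
hemisphere S, so the sign is −
Lon: degrees = first 3 digits = 126, minutes = 28.2457; 126 + 28.2457/60 = 126.470762
hemisphere W, so the sign is −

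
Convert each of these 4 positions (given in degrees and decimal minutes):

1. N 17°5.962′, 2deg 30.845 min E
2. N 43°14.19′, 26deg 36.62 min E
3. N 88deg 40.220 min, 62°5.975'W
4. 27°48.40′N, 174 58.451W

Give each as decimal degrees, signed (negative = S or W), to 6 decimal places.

1. 17.099367, 2.514083
2. 43.236500, 26.610333
3. 88.670333, -62.099583
4. 27.806667, -174.974183

Point 1:
  Latitude: 17 + 5.962/60 = 17.0993667
  N → positive
  λ: 30.845′ = 0.514083°; total 2.5140833
  E → positive
Point 2:
  Lat: 43 + 14.19/60 = 43.2365000
  N → positive
  λ: 36.62′ = 0.610333°; total 26.6103333
  E ⇒ keep positive
Point 3:
  φ: 88 + 40.22/60 = 88.6703333
  N → positive
  λ: 62 + 5.975/60 = 62.0995833
  W → negative
Point 4:
  Lat: 27 + 48.4/60 = 27.8066667
  N ⇒ keep positive
  Lon: 58.451′ = 0.974183°; total 174.9741833
  hemisphere W, so the sign is −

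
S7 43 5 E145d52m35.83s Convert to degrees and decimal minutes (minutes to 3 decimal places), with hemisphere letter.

Lat: seconds/60 = 0.08333; minutes = 43 + 0.08333 = 43.08333
Lon: 52 + 35.83/60 = 52.59717′

7° 43.083′ S, 145° 52.597′ E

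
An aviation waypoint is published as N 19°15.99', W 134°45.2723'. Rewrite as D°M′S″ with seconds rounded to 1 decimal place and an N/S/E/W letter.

19°15′59.4″ N, 134°45′16.3″ W

Latitude: fractional minutes 0.99000 × 60 = 59.400″
Lon: fractional minutes 0.27230 × 60 = 16.338″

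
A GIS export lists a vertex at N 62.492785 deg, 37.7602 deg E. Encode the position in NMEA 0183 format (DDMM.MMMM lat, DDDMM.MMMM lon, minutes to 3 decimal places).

Latitude: fractional part 0.492785 → 29.56710 minutes
Lon: fractional part 0.760200 → 45.61200 minutes

6229.567,N / 03745.612,E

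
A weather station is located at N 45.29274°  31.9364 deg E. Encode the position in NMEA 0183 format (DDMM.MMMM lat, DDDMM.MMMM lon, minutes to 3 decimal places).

4517.564,N / 03156.184,E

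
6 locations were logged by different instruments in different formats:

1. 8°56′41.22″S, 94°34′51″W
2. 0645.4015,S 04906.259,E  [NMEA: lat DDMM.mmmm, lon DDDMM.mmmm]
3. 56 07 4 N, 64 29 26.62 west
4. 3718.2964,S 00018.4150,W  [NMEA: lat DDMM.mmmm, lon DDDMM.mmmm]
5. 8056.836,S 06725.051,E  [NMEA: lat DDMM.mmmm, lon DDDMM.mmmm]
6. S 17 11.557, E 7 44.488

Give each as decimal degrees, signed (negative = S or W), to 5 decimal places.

1. -8.94478, -94.58083
2. -6.75669, 49.10432
3. 56.11778, -64.49073
4. -37.30494, -0.30692
5. -80.94727, 67.41752
6. -17.19262, 7.74147

Point 1:
  φ: 8° + 56/60 + 41.22/3600 = 8 + 0.933333 + 0.011450 = 8.944783
  hemisphere S, so the sign is −
  λ: 94° + 34/60 + 51/3600 = 94 + 0.566667 + 0.014167 = 94.580833
  W ⇒ negate
Point 2:
  Lat: split at 2 digits → 06° and 45.4015′; 6 + 45.4015/60 = 6.756692
  S → negative
  Lon: split at 3 digits → 049° and 6.259′; 49 + 6.259/60 = 49.104317
  E → positive
Point 3:
  Latitude: 56 + 7/60 + 4/3600 = 56.117778
  N ⇒ keep positive
  λ: 64° + 29/60 + 26.62/3600 = 64 + 0.483333 + 0.007394 = 64.490728
  hemisphere W, so the sign is −
Point 4:
  Latitude: degrees = first 2 digits = 37, minutes = 18.2964; 37 + 18.2964/60 = 37.304940
  S → negative
  Lon: degrees = first 3 digits = 0, minutes = 18.415; 0 + 18.415/60 = 0.306917
  W ⇒ negate
Point 5:
  Latitude: degrees = first 2 digits = 80, minutes = 56.836; 80 + 56.836/60 = 80.947267
  S → negative
  λ: degrees = first 3 digits = 67, minutes = 25.051; 67 + 25.051/60 = 67.417517
  E ⇒ keep positive
Point 6:
  Lat: 11.557′ = 0.192617°; total 17.192617
  hemisphere S, so the sign is −
  λ: 44.488′ = 0.741467°; total 7.741467
  E ⇒ keep positive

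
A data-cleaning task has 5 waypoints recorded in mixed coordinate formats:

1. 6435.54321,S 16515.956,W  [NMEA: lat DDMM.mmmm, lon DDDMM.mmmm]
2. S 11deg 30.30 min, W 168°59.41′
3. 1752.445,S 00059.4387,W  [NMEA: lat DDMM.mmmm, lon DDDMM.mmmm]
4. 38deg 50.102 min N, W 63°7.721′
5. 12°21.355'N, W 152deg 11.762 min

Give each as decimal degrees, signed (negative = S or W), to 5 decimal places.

1. -64.59239, -165.26593
2. -11.50500, -168.99017
3. -17.87408, -0.99065
4. 38.83503, -63.12868
5. 12.35592, -152.19603

Point 1:
  Latitude: split at 2 digits → 64° and 35.54321′; 64 + 35.54321/60 = 64.592387
  hemisphere S, so the sign is −
  λ: split at 3 digits → 165° and 15.956′; 165 + 15.956/60 = 165.265933
  W ⇒ negate
Point 2:
  Latitude: 30.3′ = 0.505000°; total 11.505000
  S ⇒ negate
  λ: 59.41′ = 0.990167°; total 168.990167
  hemisphere W, so the sign is −
Point 3:
  Lat: degrees = first 2 digits = 17, minutes = 52.445; 17 + 52.445/60 = 17.874083
  hemisphere S, so the sign is −
  λ: split at 3 digits → 000° and 59.4387′; 0 + 59.4387/60 = 0.990645
  W ⇒ negate
Point 4:
  Lat: 50.102′ = 0.835033°; total 38.835033
  N ⇒ keep positive
  Lon: 7.721′ = 0.128683°; total 63.128683
  hemisphere W, so the sign is −
Point 5:
  Latitude: 12 + 21.355/60 = 12.355917
  N ⇒ keep positive
  Lon: 11.762′ = 0.196033°; total 152.196033
  W → negative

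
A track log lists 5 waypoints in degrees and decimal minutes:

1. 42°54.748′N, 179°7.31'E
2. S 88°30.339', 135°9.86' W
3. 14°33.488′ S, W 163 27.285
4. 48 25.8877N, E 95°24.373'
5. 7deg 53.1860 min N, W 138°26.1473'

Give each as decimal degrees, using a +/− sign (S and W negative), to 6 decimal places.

Point 1:
  Lat: 54.748′ = 0.912467°; total 42.9124667
  N ⇒ keep positive
  Lon: 7.31′ = 0.121833°; total 179.1218333
  E ⇒ keep positive
Point 2:
  Latitude: 30.339′ = 0.505650°; total 88.5056500
  hemisphere S, so the sign is −
  Longitude: 9.86′ = 0.164333°; total 135.1643333
  W ⇒ negate
Point 3:
  Lat: 14 + 33.488/60 = 14.5581333
  hemisphere S, so the sign is −
  λ: 27.285′ = 0.454750°; total 163.4547500
  W ⇒ negate
Point 4:
  φ: 48 + 25.8877/60 = 48.4314617
  N → positive
  Lon: 24.373′ = 0.406217°; total 95.4062167
  E ⇒ keep positive
Point 5:
  φ: 7 + 53.186/60 = 7.8864333
  N → positive
  Lon: 26.1473′ = 0.435788°; total 138.4357883
  W ⇒ negate

1. 42.912467, 179.121833
2. -88.505650, -135.164333
3. -14.558133, -163.454750
4. 48.431462, 95.406217
5. 7.886433, -138.435788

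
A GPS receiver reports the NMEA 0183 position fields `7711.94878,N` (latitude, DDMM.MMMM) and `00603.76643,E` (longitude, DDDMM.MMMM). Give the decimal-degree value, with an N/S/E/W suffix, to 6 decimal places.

77.199146° N, 6.062774° E

Lat: degrees = first 2 digits = 77, minutes = 11.94878; 77 + 11.94878/60 = 77.1991463
Lon: degrees = first 3 digits = 6, minutes = 3.76643; 6 + 3.76643/60 = 6.0627738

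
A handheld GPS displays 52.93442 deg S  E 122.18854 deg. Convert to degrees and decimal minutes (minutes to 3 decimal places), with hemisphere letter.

52° 56.065′ S, 122° 11.312′ E

Lat: fractional part 0.934420 → 56.06520 minutes
Longitude: 122° + 0.188540 × 60 = 122° 11.31240′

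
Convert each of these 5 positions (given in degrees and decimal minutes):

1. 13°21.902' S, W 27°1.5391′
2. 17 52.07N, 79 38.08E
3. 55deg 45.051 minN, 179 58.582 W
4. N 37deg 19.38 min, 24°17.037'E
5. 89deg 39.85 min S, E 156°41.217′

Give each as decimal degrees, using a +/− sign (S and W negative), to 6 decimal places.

1. -13.365033, -27.025652
2. 17.867833, 79.634667
3. 55.750850, -179.976367
4. 37.323000, 24.283950
5. -89.664167, 156.686950

Point 1:
  Lat: 13 + 21.902/60 = 13.3650333
  S ⇒ negate
  Longitude: 1.5391′ = 0.025652°; total 27.0256517
  W ⇒ negate
Point 2:
  φ: 17 + 52.07/60 = 17.8678333
  N → positive
  Lon: 79 + 38.08/60 = 79.6346667
  E → positive
Point 3:
  φ: 45.051′ = 0.750850°; total 55.7508500
  N ⇒ keep positive
  Lon: 179 + 58.582/60 = 179.9763667
  W ⇒ negate
Point 4:
  Lat: 37 + 19.38/60 = 37.3230000
  N ⇒ keep positive
  λ: 17.037′ = 0.283950°; total 24.2839500
  E → positive
Point 5:
  Lat: 89 + 39.85/60 = 89.6641667
  S ⇒ negate
  Longitude: 156 + 41.217/60 = 156.6869500
  E → positive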